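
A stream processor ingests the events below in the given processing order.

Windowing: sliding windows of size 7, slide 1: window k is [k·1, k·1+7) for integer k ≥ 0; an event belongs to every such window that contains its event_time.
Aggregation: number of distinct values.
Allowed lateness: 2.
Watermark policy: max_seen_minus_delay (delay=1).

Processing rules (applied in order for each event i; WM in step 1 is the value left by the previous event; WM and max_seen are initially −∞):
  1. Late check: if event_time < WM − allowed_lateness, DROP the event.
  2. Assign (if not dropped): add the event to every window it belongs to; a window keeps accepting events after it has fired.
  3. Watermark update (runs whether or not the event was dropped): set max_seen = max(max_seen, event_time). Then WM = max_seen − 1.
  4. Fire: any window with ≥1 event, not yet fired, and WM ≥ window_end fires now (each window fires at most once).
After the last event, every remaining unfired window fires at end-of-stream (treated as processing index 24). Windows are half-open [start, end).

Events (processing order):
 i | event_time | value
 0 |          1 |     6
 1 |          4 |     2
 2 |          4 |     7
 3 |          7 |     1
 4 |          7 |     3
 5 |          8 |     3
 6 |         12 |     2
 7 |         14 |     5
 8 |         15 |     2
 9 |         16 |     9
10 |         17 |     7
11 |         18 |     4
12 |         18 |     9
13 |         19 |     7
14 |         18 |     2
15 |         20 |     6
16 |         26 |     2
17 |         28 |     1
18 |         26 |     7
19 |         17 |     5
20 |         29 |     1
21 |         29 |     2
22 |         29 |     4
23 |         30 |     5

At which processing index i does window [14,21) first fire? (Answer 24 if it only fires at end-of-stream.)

i=0 t=1 v=6: → [1,8),[0,7); WM=0
i=1 t=4 v=2: → [4,11),[3,10),[2,9),[1,8),[0,7); WM=3
i=2 t=4 v=7: → [4,11),[3,10),[2,9),[1,8),[0,7); WM=3
i=3 t=7 v=1: → [7,14),[6,13),[5,12),[4,11),[3,10),[2,9),[1,8); WM=6
i=4 t=7 v=3: → [7,14),[6,13),[5,12),[4,11),[3,10),[2,9),[1,8); WM=6
i=5 t=8 v=3: → [8,15),[7,14),[6,13),[5,12),[4,11),[3,10),[2,9); WM=7; [0,7) fires=3
i=6 t=12 v=2: → [12,19),[11,18),[10,17),[9,16),[8,15),[7,14),[6,13); WM=11; [1,8) fires=5 [2,9) fires=4 [3,10) fires=4 [4,11) fires=4
i=7 t=14 v=5: → [14,21),[13,20),[12,19),[11,18),[10,17),[9,16),[8,15); WM=13; [5,12) fires=2 [6,13) fires=3
i=8 t=15 v=2: → [15,22),[14,21),[13,20),[12,19),[11,18),[10,17),[9,16); WM=14; [7,14) fires=3
i=9 t=16 v=9: → [16,23),[15,22),[14,21),[13,20),[12,19),[11,18),[10,17); WM=15; [8,15) fires=3
i=10 t=17 v=7: → [17,24),[16,23),[15,22),[14,21),[13,20),[12,19),[11,18); WM=16; [9,16) fires=2
i=11 t=18 v=4: → [18,25),[17,24),[16,23),[15,22),[14,21),[13,20),[12,19); WM=17; [10,17) fires=3
i=12 t=18 v=9: → [18,25),[17,24),[16,23),[15,22),[14,21),[13,20),[12,19); WM=17
i=13 t=19 v=7: → [19,26),[18,25),[17,24),[16,23),[15,22),[14,21),[13,20); WM=18; [11,18) fires=4
i=14 t=18 v=2: → [18,25),[17,24),[16,23),[15,22),[14,21),[13,20),[12,19); WM=18
i=15 t=20 v=6: → [20,27),[19,26),[18,25),[17,24),[16,23),[15,22),[14,21); WM=19; [12,19) fires=5
i=16 t=26 v=2: → [26,33),[25,32),[24,31),[23,30),[22,29),[21,28),[20,27); WM=25; [13,20) fires=5 [14,21) fires=6 [15,22) fires=5 [16,23) fires=5 [17,24) fires=5 [18,25) fires=5
i=17 t=28 v=1: → [28,35),[27,34),[26,33),[25,32),[24,31),[23,30),[22,29); WM=27; [19,26) fires=2 [20,27) fires=2
i=18 t=26 v=7: → [26,33),[25,32),[24,31),[23,30),[22,29),[21,28),[20,27); WM=27
i=19 t=17 v=5: DROP (t<27-2); WM=27
i=20 t=29 v=1: → [29,36),[28,35),[27,34),[26,33),[25,32),[24,31),[23,30); WM=28; [21,28) fires=2
i=21 t=29 v=2: → [29,36),[28,35),[27,34),[26,33),[25,32),[24,31),[23,30); WM=28
i=22 t=29 v=4: → [29,36),[28,35),[27,34),[26,33),[25,32),[24,31),[23,30); WM=28
i=23 t=30 v=5: → [30,37),[29,36),[28,35),[27,34),[26,33),[25,32),[24,31); WM=29; [22,29) fires=3

16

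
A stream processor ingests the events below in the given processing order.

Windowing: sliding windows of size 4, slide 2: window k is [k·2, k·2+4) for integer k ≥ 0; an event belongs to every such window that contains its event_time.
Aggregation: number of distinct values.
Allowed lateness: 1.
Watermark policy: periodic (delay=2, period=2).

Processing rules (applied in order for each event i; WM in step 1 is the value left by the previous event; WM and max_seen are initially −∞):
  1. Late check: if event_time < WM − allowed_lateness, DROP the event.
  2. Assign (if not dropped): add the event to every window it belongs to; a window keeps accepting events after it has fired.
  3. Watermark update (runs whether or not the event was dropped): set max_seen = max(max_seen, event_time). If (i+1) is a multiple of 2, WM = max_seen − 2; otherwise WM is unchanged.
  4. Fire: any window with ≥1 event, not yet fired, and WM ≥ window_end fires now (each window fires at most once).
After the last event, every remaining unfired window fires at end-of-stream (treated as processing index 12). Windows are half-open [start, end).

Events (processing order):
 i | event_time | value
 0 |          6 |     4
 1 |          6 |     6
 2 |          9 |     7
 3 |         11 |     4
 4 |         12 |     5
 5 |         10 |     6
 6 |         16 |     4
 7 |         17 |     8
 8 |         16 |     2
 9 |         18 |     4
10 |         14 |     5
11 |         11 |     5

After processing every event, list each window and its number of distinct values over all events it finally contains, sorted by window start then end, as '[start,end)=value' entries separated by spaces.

[4,8)=2 [6,10)=3 [8,12)=3 [10,14)=3 [12,16)=1 [14,18)=3 [16,20)=3 [18,22)=1

i=0 t=6 v=4: → [6,10),[4,8); WM=−∞
i=1 t=6 v=6: → [6,10),[4,8); WM=4
i=2 t=9 v=7: → [8,12),[6,10); WM=4
i=3 t=11 v=4: → [10,14),[8,12); WM=9; [4,8) fires=2
i=4 t=12 v=5: → [12,16),[10,14); WM=9
i=5 t=10 v=6: → [10,14),[8,12); WM=10; [6,10) fires=3
i=6 t=16 v=4: → [16,20),[14,18); WM=10
i=7 t=17 v=8: → [16,20),[14,18); WM=15; [8,12) fires=3 [10,14) fires=3
i=8 t=16 v=2: → [16,20),[14,18); WM=15
i=9 t=18 v=4: → [18,22),[16,20); WM=16; [12,16) fires=1
i=10 t=14 v=5: DROP (t<16-1); WM=16
i=11 t=11 v=5: DROP (t<16-1); WM=16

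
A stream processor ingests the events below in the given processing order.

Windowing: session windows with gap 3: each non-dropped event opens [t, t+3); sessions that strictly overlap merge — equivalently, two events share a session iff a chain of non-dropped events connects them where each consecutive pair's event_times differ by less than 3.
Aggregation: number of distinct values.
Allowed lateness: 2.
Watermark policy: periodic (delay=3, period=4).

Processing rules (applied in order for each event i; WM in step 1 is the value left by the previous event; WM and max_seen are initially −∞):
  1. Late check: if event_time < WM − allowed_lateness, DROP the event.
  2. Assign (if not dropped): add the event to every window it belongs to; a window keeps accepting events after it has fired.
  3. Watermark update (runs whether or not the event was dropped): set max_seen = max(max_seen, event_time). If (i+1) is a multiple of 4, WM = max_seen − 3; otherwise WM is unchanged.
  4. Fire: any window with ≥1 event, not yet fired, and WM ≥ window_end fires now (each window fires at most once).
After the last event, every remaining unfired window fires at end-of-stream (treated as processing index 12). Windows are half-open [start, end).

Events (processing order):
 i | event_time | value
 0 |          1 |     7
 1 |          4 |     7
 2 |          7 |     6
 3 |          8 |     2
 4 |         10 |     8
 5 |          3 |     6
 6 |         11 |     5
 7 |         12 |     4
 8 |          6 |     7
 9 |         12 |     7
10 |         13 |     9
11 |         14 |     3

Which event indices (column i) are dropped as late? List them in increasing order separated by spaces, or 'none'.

8

i=0 t=1 v=7: → [1,4); WM=−∞
i=1 t=4 v=7: → [4,7); WM=−∞
i=2 t=7 v=6: → [7,10); WM=−∞
i=3 t=8 v=2: → [7,11); WM=5
i=4 t=10 v=8: → [7,13); WM=5
i=5 t=3 v=6: → [1,7); WM=5
i=6 t=11 v=5: → [7,14); WM=5
i=7 t=12 v=4: → [7,15); WM=9
i=8 t=6 v=7: DROP (t<9-2); WM=9
i=9 t=12 v=7: → [7,15); WM=9
i=10 t=13 v=9: → [7,16); WM=9
i=11 t=14 v=3: → [7,17); WM=11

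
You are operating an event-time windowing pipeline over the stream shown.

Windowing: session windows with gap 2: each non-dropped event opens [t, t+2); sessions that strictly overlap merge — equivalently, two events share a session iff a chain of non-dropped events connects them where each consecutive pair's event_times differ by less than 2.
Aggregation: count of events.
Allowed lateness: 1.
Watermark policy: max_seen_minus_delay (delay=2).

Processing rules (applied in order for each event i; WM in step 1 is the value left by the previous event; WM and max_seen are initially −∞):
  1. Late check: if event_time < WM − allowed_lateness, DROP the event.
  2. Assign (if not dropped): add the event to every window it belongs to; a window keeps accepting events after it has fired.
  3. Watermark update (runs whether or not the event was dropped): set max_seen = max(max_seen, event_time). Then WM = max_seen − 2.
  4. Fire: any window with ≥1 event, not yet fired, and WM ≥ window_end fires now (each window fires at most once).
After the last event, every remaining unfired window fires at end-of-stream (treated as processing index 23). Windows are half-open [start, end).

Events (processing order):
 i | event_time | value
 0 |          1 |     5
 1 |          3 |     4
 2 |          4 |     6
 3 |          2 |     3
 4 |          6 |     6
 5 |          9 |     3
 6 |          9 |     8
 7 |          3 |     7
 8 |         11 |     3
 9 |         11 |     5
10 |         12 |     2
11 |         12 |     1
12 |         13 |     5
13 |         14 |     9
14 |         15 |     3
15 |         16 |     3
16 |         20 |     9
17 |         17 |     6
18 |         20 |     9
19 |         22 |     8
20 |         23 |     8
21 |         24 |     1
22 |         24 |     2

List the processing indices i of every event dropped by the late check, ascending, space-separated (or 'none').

i=0 t=1 v=5: → [1,3); WM=-1
i=1 t=3 v=4: → [3,5); WM=1
i=2 t=4 v=6: → [3,6); WM=2
i=3 t=2 v=3: → [1,6); WM=2
i=4 t=6 v=6: → [6,8); WM=4
i=5 t=9 v=3: → [9,11); WM=7
i=6 t=9 v=8: → [9,11); WM=7
i=7 t=3 v=7: DROP (t<7-1); WM=7
i=8 t=11 v=3: → [11,13); WM=9
i=9 t=11 v=5: → [11,13); WM=9
i=10 t=12 v=2: → [11,14); WM=10
i=11 t=12 v=1: → [11,14); WM=10
i=12 t=13 v=5: → [11,15); WM=11
i=13 t=14 v=9: → [11,16); WM=12
i=14 t=15 v=3: → [11,17); WM=13
i=15 t=16 v=3: → [11,18); WM=14
i=16 t=20 v=9: → [20,22); WM=18
i=17 t=17 v=6: → [11,19); WM=18
i=18 t=20 v=9: → [20,22); WM=18
i=19 t=22 v=8: → [22,24); WM=20
i=20 t=23 v=8: → [22,25); WM=21
i=21 t=24 v=1: → [22,26); WM=22
i=22 t=24 v=2: → [22,26); WM=22

7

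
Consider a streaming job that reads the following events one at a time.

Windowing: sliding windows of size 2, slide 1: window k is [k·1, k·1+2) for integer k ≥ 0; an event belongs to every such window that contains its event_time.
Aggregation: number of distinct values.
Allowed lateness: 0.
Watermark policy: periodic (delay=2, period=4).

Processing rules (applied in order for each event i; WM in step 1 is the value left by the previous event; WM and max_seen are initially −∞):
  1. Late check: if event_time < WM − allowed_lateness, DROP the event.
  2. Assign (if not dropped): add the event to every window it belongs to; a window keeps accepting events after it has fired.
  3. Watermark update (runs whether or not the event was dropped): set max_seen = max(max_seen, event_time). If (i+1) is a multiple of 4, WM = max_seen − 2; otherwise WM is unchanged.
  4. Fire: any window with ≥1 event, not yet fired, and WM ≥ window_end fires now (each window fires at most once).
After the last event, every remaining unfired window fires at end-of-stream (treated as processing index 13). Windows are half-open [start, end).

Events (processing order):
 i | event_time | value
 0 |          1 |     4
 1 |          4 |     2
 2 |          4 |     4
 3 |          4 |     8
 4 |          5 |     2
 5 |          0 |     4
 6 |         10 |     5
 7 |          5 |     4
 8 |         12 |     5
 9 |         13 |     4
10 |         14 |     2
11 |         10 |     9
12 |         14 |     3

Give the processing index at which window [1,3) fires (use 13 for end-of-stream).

i=0 t=1 v=4: → [1,3),[0,2); WM=−∞
i=1 t=4 v=2: → [4,6),[3,5); WM=−∞
i=2 t=4 v=4: → [4,6),[3,5); WM=−∞
i=3 t=4 v=8: → [4,6),[3,5); WM=2; [0,2) fires=1
i=4 t=5 v=2: → [5,7),[4,6); WM=2
i=5 t=0 v=4: DROP (t<2-0); WM=2
i=6 t=10 v=5: → [10,12),[9,11); WM=2
i=7 t=5 v=4: → [5,7),[4,6); WM=8; [1,3) fires=1 [3,5) fires=3 [4,6) fires=3 [5,7) fires=2
i=8 t=12 v=5: → [12,14),[11,13); WM=8
i=9 t=13 v=4: → [13,15),[12,14); WM=8
i=10 t=14 v=2: → [14,16),[13,15); WM=8
i=11 t=10 v=9: → [10,12),[9,11); WM=12; [9,11) fires=2 [10,12) fires=2
i=12 t=14 v=3: → [14,16),[13,15); WM=12

7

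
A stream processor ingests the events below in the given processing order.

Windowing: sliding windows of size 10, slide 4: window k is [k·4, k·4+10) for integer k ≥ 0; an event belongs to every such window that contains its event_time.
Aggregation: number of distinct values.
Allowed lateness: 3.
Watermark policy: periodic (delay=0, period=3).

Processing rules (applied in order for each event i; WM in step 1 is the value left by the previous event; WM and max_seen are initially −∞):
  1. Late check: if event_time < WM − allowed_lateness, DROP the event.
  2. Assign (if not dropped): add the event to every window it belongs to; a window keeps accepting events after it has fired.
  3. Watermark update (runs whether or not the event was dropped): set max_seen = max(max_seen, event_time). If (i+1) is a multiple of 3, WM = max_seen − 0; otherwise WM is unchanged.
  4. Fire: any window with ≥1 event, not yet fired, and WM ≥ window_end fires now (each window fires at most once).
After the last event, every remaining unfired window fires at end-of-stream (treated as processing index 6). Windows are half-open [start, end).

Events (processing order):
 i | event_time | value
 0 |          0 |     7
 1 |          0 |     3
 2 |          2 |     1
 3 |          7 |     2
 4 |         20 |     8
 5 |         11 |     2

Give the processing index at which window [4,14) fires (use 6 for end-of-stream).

5

i=0 t=0 v=7: → [0,10); WM=−∞
i=1 t=0 v=3: → [0,10); WM=−∞
i=2 t=2 v=1: → [0,10); WM=2
i=3 t=7 v=2: → [4,14),[0,10); WM=2
i=4 t=20 v=8: → [20,30),[16,26),[12,22); WM=2
i=5 t=11 v=2: → [8,18),[4,14); WM=20; [0,10) fires=4 [4,14) fires=1 [8,18) fires=1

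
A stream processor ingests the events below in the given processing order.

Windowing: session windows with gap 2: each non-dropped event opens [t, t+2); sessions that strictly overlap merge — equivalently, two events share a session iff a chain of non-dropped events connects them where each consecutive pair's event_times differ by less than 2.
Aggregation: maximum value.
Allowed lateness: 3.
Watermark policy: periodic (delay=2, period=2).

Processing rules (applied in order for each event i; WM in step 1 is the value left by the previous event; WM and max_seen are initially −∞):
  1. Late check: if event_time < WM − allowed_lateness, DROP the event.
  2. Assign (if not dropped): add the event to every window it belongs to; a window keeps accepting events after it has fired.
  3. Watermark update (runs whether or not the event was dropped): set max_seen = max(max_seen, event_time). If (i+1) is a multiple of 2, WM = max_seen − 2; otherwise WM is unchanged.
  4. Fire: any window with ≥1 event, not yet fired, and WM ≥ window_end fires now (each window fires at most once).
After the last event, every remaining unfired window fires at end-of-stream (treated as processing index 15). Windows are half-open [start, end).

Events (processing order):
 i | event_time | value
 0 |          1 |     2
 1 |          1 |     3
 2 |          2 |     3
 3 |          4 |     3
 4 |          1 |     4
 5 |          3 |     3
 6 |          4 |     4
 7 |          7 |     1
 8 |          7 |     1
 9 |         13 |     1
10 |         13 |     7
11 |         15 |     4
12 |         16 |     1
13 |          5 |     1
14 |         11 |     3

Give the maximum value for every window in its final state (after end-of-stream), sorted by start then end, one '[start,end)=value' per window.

[1,6)=4 [7,9)=1 [11,13)=3 [13,15)=7 [15,18)=4

i=0 t=1 v=2: → [1,3); WM=−∞
i=1 t=1 v=3: → [1,3); WM=-1
i=2 t=2 v=3: → [1,4); WM=-1
i=3 t=4 v=3: → [4,6); WM=2
i=4 t=1 v=4: → [1,4); WM=2
i=5 t=3 v=3: → [1,6); WM=2
i=6 t=4 v=4: → [1,6); WM=2
i=7 t=7 v=1: → [7,9); WM=5
i=8 t=7 v=1: → [7,9); WM=5
i=9 t=13 v=1: → [13,15); WM=11
i=10 t=13 v=7: → [13,15); WM=11
i=11 t=15 v=4: → [15,17); WM=13
i=12 t=16 v=1: → [15,18); WM=13
i=13 t=5 v=1: DROP (t<13-3); WM=14
i=14 t=11 v=3: → [11,13); WM=14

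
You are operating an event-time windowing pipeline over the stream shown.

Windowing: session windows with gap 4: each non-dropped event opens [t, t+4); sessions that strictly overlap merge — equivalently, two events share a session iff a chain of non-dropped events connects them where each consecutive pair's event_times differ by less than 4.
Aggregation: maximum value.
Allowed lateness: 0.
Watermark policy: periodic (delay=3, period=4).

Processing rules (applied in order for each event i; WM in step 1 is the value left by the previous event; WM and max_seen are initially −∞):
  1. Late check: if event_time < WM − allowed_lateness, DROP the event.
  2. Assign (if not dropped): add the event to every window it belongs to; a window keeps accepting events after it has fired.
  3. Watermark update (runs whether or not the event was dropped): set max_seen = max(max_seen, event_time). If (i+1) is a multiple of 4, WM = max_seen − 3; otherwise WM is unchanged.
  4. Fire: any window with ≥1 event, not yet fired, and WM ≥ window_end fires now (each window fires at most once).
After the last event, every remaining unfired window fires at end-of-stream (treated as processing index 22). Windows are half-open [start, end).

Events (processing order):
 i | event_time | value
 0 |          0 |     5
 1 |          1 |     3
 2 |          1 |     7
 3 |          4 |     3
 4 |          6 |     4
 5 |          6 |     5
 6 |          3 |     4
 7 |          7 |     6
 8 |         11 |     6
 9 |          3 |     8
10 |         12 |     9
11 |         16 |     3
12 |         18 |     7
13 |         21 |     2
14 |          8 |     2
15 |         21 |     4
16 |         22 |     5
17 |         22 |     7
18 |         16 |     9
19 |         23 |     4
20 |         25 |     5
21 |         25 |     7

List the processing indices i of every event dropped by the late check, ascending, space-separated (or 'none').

i=0 t=0 v=5: → [0,4); WM=−∞
i=1 t=1 v=3: → [0,5); WM=−∞
i=2 t=1 v=7: → [0,5); WM=−∞
i=3 t=4 v=3: → [0,8); WM=1
i=4 t=6 v=4: → [0,10); WM=1
i=5 t=6 v=5: → [0,10); WM=1
i=6 t=3 v=4: → [0,10); WM=1
i=7 t=7 v=6: → [0,11); WM=4
i=8 t=11 v=6: → [11,15); WM=4
i=9 t=3 v=8: DROP (t<4-0); WM=4
i=10 t=12 v=9: → [11,16); WM=4
i=11 t=16 v=3: → [16,20); WM=13
i=12 t=18 v=7: → [16,22); WM=13
i=13 t=21 v=2: → [16,25); WM=13
i=14 t=8 v=2: DROP (t<13-0); WM=13
i=15 t=21 v=4: → [16,25); WM=18
i=16 t=22 v=5: → [16,26); WM=18
i=17 t=22 v=7: → [16,26); WM=18
i=18 t=16 v=9: DROP (t<18-0); WM=18
i=19 t=23 v=4: → [16,27); WM=20
i=20 t=25 v=5: → [16,29); WM=20
i=21 t=25 v=7: → [16,29); WM=20

9 14 18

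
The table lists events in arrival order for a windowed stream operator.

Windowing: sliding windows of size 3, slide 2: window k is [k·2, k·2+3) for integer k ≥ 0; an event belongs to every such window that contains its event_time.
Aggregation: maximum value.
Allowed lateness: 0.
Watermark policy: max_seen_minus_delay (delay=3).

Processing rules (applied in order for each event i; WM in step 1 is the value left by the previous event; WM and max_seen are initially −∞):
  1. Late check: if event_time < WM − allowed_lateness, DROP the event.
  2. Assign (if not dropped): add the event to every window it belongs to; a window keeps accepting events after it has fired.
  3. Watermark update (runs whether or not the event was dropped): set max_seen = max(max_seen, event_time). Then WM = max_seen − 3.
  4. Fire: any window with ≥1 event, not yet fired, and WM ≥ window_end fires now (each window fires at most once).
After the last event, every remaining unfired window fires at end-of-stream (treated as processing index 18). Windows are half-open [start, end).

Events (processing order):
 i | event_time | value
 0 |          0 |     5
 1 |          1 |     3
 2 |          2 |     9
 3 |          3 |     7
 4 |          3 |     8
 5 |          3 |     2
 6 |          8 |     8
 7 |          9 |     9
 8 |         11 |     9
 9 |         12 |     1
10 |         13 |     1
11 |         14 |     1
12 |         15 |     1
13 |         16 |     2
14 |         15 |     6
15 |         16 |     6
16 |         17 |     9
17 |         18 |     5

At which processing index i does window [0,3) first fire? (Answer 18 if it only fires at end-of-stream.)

i=0 t=0 v=5: → [0,3); WM=-3
i=1 t=1 v=3: → [0,3); WM=-2
i=2 t=2 v=9: → [2,5),[0,3); WM=-1
i=3 t=3 v=7: → [2,5); WM=0
i=4 t=3 v=8: → [2,5); WM=0
i=5 t=3 v=2: → [2,5); WM=0
i=6 t=8 v=8: → [8,11),[6,9); WM=5; [0,3) fires=9 [2,5) fires=9
i=7 t=9 v=9: → [8,11); WM=6
i=8 t=11 v=9: → [10,13); WM=8
i=9 t=12 v=1: → [12,15),[10,13); WM=9; [6,9) fires=8
i=10 t=13 v=1: → [12,15); WM=10
i=11 t=14 v=1: → [14,17),[12,15); WM=11; [8,11) fires=9
i=12 t=15 v=1: → [14,17); WM=12
i=13 t=16 v=2: → [16,19),[14,17); WM=13; [10,13) fires=9
i=14 t=15 v=6: → [14,17); WM=13
i=15 t=16 v=6: → [16,19),[14,17); WM=13
i=16 t=17 v=9: → [16,19); WM=14
i=17 t=18 v=5: → [18,21),[16,19); WM=15; [12,15) fires=1

6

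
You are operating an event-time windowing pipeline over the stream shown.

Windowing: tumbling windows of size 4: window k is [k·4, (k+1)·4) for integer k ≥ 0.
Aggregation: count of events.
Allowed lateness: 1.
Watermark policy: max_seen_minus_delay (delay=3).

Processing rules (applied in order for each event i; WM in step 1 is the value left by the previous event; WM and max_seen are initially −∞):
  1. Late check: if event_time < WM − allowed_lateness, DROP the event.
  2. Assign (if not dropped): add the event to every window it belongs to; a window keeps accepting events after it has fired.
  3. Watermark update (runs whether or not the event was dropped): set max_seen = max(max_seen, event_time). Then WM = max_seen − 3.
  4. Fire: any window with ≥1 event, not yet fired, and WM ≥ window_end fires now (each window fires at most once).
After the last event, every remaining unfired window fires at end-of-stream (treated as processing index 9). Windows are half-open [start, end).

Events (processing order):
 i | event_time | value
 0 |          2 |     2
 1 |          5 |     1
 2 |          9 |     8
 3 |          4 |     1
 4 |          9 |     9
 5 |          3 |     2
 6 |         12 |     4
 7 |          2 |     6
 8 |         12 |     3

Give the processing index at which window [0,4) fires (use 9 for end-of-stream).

2

i=0 t=2 v=2: → [0,4); WM=-1
i=1 t=5 v=1: → [4,8); WM=2
i=2 t=9 v=8: → [8,12); WM=6; [0,4) fires=1
i=3 t=4 v=1: DROP (t<6-1); WM=6
i=4 t=9 v=9: → [8,12); WM=6
i=5 t=3 v=2: DROP (t<6-1); WM=6
i=6 t=12 v=4: → [12,16); WM=9; [4,8) fires=1
i=7 t=2 v=6: DROP (t<9-1); WM=9
i=8 t=12 v=3: → [12,16); WM=9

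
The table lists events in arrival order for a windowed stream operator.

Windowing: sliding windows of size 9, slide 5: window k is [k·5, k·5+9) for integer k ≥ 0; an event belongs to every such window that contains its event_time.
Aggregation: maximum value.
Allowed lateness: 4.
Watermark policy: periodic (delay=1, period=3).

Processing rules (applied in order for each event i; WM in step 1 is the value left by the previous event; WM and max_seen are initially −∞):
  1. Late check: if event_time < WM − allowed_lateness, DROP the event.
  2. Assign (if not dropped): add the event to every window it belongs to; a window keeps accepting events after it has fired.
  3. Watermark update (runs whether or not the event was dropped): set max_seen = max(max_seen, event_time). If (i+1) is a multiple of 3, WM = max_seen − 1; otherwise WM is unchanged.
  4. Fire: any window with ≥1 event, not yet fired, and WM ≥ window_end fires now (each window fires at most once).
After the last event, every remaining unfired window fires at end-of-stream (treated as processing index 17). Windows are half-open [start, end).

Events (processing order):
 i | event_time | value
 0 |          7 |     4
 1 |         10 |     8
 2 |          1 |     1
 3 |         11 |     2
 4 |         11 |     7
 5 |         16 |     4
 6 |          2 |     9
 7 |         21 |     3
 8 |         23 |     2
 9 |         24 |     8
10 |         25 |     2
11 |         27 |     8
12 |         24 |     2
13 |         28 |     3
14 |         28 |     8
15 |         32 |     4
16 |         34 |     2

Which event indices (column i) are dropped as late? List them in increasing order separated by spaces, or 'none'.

6

i=0 t=7 v=4: → [5,14),[0,9); WM=−∞
i=1 t=10 v=8: → [10,19),[5,14); WM=−∞
i=2 t=1 v=1: → [0,9); WM=9; [0,9) fires=4
i=3 t=11 v=2: → [10,19),[5,14); WM=9
i=4 t=11 v=7: → [10,19),[5,14); WM=9
i=5 t=16 v=4: → [15,24),[10,19); WM=15; [5,14) fires=8
i=6 t=2 v=9: DROP (t<15-4); WM=15
i=7 t=21 v=3: → [20,29),[15,24); WM=15
i=8 t=23 v=2: → [20,29),[15,24); WM=22; [10,19) fires=8
i=9 t=24 v=8: → [20,29); WM=22
i=10 t=25 v=2: → [25,34),[20,29); WM=22
i=11 t=27 v=8: → [25,34),[20,29); WM=26; [15,24) fires=4
i=12 t=24 v=2: → [20,29); WM=26
i=13 t=28 v=3: → [25,34),[20,29); WM=26
i=14 t=28 v=8: → [25,34),[20,29); WM=27
i=15 t=32 v=4: → [30,39),[25,34); WM=27
i=16 t=34 v=2: → [30,39); WM=27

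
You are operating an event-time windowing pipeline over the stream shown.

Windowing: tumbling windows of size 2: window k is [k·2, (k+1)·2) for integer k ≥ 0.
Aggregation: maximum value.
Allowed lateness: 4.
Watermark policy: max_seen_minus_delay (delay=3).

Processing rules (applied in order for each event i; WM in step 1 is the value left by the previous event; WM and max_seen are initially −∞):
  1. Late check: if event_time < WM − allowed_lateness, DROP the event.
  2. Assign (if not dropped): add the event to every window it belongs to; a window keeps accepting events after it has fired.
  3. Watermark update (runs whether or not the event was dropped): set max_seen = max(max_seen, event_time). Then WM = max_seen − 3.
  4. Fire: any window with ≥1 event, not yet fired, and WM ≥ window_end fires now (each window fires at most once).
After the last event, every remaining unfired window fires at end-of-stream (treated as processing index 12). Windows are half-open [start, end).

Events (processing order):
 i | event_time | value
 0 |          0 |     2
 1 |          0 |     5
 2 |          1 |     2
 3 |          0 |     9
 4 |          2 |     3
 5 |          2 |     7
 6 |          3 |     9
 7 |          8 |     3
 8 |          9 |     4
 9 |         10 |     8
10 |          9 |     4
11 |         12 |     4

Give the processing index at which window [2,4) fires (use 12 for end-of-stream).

i=0 t=0 v=2: → [0,2); WM=-3
i=1 t=0 v=5: → [0,2); WM=-3
i=2 t=1 v=2: → [0,2); WM=-2
i=3 t=0 v=9: → [0,2); WM=-2
i=4 t=2 v=3: → [2,4); WM=-1
i=5 t=2 v=7: → [2,4); WM=-1
i=6 t=3 v=9: → [2,4); WM=0
i=7 t=8 v=3: → [8,10); WM=5; [0,2) fires=9 [2,4) fires=9
i=8 t=9 v=4: → [8,10); WM=6
i=9 t=10 v=8: → [10,12); WM=7
i=10 t=9 v=4: → [8,10); WM=7
i=11 t=12 v=4: → [12,14); WM=9

7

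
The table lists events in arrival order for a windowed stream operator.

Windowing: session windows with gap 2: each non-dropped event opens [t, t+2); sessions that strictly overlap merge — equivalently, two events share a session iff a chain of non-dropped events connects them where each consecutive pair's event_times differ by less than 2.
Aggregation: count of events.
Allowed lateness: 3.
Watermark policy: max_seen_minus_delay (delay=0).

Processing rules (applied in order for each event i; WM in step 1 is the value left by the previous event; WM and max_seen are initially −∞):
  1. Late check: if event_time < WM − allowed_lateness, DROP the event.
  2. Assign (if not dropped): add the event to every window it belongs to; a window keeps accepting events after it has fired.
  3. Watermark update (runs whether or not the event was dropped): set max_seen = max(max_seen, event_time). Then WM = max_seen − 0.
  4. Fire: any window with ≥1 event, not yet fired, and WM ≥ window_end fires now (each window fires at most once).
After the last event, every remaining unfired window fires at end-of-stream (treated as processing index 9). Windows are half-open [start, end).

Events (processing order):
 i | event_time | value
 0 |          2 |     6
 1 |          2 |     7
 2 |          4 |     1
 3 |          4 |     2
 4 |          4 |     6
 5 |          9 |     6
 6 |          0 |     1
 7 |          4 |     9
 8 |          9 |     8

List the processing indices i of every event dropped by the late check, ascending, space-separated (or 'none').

6 7

i=0 t=2 v=6: → [2,4); WM=2
i=1 t=2 v=7: → [2,4); WM=2
i=2 t=4 v=1: → [4,6); WM=4
i=3 t=4 v=2: → [4,6); WM=4
i=4 t=4 v=6: → [4,6); WM=4
i=5 t=9 v=6: → [9,11); WM=9
i=6 t=0 v=1: DROP (t<9-3); WM=9
i=7 t=4 v=9: DROP (t<9-3); WM=9
i=8 t=9 v=8: → [9,11); WM=9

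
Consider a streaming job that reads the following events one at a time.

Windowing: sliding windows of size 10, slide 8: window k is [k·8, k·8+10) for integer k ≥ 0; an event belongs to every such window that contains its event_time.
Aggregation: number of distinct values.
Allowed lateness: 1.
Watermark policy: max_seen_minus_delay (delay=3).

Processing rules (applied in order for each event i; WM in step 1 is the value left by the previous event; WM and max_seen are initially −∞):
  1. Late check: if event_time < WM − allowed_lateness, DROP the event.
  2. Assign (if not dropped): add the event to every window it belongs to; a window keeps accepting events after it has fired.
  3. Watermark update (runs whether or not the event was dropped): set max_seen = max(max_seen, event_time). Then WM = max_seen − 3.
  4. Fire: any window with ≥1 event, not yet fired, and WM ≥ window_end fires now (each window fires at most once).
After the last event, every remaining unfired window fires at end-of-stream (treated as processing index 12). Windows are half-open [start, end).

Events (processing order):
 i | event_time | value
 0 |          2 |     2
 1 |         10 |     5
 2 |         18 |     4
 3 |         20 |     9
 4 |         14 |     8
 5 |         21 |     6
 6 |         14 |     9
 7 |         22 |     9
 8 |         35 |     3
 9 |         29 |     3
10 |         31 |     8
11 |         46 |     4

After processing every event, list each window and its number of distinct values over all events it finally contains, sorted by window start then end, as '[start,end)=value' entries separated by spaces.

[0,10)=1 [8,18)=1 [16,26)=3 [24,34)=1 [32,42)=1 [40,50)=1

i=0 t=2 v=2: → [0,10); WM=-1
i=1 t=10 v=5: → [8,18); WM=7
i=2 t=18 v=4: → [16,26); WM=15; [0,10) fires=1
i=3 t=20 v=9: → [16,26); WM=17
i=4 t=14 v=8: DROP (t<17-1); WM=17
i=5 t=21 v=6: → [16,26); WM=18; [8,18) fires=1
i=6 t=14 v=9: DROP (t<18-1); WM=18
i=7 t=22 v=9: → [16,26); WM=19
i=8 t=35 v=3: → [32,42); WM=32; [16,26) fires=3
i=9 t=29 v=3: DROP (t<32-1); WM=32
i=10 t=31 v=8: → [24,34); WM=32
i=11 t=46 v=4: → [40,50); WM=43; [24,34) fires=1 [32,42) fires=1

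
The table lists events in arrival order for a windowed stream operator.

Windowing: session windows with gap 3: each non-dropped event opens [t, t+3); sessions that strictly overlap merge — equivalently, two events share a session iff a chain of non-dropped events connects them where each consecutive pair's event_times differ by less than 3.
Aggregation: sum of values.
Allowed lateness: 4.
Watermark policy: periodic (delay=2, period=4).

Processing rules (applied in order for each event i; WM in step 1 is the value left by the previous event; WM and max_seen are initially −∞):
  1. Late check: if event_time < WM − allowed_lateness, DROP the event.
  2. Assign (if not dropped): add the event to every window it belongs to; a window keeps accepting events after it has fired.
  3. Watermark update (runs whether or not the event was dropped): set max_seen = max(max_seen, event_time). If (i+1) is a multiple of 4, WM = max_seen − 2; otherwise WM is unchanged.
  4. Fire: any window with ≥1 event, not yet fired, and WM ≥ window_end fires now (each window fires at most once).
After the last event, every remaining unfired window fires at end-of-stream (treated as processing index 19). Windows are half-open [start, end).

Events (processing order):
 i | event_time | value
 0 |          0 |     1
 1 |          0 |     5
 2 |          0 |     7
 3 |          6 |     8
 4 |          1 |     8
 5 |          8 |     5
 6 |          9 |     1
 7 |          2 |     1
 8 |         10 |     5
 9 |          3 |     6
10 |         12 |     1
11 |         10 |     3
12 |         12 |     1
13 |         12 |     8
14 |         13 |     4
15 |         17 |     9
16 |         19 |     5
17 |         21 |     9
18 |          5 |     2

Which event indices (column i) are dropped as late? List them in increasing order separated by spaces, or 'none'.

18

i=0 t=0 v=1: → [0,3); WM=−∞
i=1 t=0 v=5: → [0,3); WM=−∞
i=2 t=0 v=7: → [0,3); WM=−∞
i=3 t=6 v=8: → [6,9); WM=4
i=4 t=1 v=8: → [0,4); WM=4
i=5 t=8 v=5: → [6,11); WM=4
i=6 t=9 v=1: → [6,12); WM=4
i=7 t=2 v=1: → [0,5); WM=7
i=8 t=10 v=5: → [6,13); WM=7
i=9 t=3 v=6: → [0,6); WM=7
i=10 t=12 v=1: → [6,15); WM=7
i=11 t=10 v=3: → [6,15); WM=10
i=12 t=12 v=1: → [6,15); WM=10
i=13 t=12 v=8: → [6,15); WM=10
i=14 t=13 v=4: → [6,16); WM=10
i=15 t=17 v=9: → [17,20); WM=15
i=16 t=19 v=5: → [17,22); WM=15
i=17 t=21 v=9: → [17,24); WM=15
i=18 t=5 v=2: DROP (t<15-4); WM=15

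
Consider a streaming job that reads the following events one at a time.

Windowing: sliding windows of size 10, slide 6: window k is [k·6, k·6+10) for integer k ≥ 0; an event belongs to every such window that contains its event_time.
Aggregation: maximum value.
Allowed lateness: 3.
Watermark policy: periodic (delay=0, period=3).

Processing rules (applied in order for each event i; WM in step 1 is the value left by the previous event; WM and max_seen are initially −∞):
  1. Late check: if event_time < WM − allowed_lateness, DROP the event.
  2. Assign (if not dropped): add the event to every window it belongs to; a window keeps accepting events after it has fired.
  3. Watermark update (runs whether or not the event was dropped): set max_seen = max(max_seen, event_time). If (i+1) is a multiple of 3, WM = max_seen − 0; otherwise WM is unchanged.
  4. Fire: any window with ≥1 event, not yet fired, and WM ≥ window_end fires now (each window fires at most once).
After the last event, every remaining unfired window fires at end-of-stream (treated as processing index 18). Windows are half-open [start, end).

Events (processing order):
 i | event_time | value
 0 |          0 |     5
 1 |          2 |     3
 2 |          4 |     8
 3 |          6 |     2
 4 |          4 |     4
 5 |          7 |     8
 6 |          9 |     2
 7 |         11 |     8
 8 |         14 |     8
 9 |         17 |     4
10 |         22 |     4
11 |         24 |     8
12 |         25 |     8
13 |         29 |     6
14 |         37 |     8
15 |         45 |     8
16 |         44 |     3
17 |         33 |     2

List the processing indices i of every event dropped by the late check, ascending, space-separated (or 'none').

i=0 t=0 v=5: → [0,10); WM=−∞
i=1 t=2 v=3: → [0,10); WM=−∞
i=2 t=4 v=8: → [0,10); WM=4
i=3 t=6 v=2: → [6,16),[0,10); WM=4
i=4 t=4 v=4: → [0,10); WM=4
i=5 t=7 v=8: → [6,16),[0,10); WM=7
i=6 t=9 v=2: → [6,16),[0,10); WM=7
i=7 t=11 v=8: → [6,16); WM=7
i=8 t=14 v=8: → [12,22),[6,16); WM=14; [0,10) fires=8
i=9 t=17 v=4: → [12,22); WM=14
i=10 t=22 v=4: → [18,28); WM=14
i=11 t=24 v=8: → [24,34),[18,28); WM=24; [6,16) fires=8 [12,22) fires=8
i=12 t=25 v=8: → [24,34),[18,28); WM=24
i=13 t=29 v=6: → [24,34); WM=24
i=14 t=37 v=8: → [36,46),[30,40); WM=37; [18,28) fires=8 [24,34) fires=8
i=15 t=45 v=8: → [42,52),[36,46); WM=37
i=16 t=44 v=3: → [42,52),[36,46); WM=37
i=17 t=33 v=2: DROP (t<37-3); WM=45; [30,40) fires=8

17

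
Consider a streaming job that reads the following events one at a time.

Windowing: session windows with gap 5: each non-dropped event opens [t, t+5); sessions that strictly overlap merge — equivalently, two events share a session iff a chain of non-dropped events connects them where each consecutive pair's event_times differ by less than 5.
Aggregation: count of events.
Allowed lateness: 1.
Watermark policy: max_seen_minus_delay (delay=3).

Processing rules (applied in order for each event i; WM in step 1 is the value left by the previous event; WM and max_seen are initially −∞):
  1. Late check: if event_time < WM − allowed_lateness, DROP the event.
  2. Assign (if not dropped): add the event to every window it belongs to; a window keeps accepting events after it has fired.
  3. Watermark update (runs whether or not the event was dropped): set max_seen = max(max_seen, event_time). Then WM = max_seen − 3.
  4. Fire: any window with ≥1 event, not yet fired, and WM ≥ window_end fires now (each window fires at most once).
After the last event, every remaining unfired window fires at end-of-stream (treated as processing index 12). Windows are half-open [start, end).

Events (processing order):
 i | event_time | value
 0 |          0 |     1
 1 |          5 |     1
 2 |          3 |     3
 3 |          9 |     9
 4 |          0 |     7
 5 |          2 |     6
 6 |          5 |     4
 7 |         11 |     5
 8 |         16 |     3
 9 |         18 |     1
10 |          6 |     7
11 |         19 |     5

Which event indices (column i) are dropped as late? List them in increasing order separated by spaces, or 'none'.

4 5 10

i=0 t=0 v=1: → [0,5); WM=-3
i=1 t=5 v=1: → [5,10); WM=2
i=2 t=3 v=3: → [0,10); WM=2
i=3 t=9 v=9: → [0,14); WM=6
i=4 t=0 v=7: DROP (t<6-1); WM=6
i=5 t=2 v=6: DROP (t<6-1); WM=6
i=6 t=5 v=4: → [0,14); WM=6
i=7 t=11 v=5: → [0,16); WM=8
i=8 t=16 v=3: → [16,21); WM=13
i=9 t=18 v=1: → [16,23); WM=15
i=10 t=6 v=7: DROP (t<15-1); WM=15
i=11 t=19 v=5: → [16,24); WM=16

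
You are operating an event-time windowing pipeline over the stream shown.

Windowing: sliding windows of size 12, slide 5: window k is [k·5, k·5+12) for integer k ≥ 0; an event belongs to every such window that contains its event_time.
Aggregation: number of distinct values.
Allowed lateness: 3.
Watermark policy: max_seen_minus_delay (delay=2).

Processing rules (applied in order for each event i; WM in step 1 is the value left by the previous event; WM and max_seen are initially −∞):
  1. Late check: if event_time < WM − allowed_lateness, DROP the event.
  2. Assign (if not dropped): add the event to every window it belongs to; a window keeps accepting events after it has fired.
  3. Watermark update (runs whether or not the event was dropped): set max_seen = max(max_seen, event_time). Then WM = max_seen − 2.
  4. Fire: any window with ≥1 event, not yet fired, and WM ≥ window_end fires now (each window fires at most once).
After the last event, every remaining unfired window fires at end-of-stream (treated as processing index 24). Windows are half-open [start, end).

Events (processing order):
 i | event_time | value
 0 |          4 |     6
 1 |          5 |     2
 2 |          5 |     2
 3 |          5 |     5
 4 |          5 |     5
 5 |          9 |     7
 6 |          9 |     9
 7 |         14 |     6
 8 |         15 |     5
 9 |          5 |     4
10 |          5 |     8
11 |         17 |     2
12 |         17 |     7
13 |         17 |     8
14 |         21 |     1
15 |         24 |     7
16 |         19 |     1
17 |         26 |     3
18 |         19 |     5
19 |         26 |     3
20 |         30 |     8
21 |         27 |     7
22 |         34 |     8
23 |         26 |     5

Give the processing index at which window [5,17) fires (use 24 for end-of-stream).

14

i=0 t=4 v=6: → [0,12); WM=2
i=1 t=5 v=2: → [5,17),[0,12); WM=3
i=2 t=5 v=2: → [5,17),[0,12); WM=3
i=3 t=5 v=5: → [5,17),[0,12); WM=3
i=4 t=5 v=5: → [5,17),[0,12); WM=3
i=5 t=9 v=7: → [5,17),[0,12); WM=7
i=6 t=9 v=9: → [5,17),[0,12); WM=7
i=7 t=14 v=6: → [10,22),[5,17); WM=12; [0,12) fires=5
i=8 t=15 v=5: → [15,27),[10,22),[5,17); WM=13
i=9 t=5 v=4: DROP (t<13-3); WM=13
i=10 t=5 v=8: DROP (t<13-3); WM=13
i=11 t=17 v=2: → [15,27),[10,22); WM=15
i=12 t=17 v=7: → [15,27),[10,22); WM=15
i=13 t=17 v=8: → [15,27),[10,22); WM=15
i=14 t=21 v=1: → [20,32),[15,27),[10,22); WM=19; [5,17) fires=5
i=15 t=24 v=7: → [20,32),[15,27); WM=22; [10,22) fires=6
i=16 t=19 v=1: → [15,27),[10,22); WM=22
i=17 t=26 v=3: → [25,37),[20,32),[15,27); WM=24
i=18 t=19 v=5: DROP (t<24-3); WM=24
i=19 t=26 v=3: → [25,37),[20,32),[15,27); WM=24
i=20 t=30 v=8: → [30,42),[25,37),[20,32); WM=28; [15,27) fires=6
i=21 t=27 v=7: → [25,37),[20,32); WM=28
i=22 t=34 v=8: → [30,42),[25,37); WM=32; [20,32) fires=4
i=23 t=26 v=5: DROP (t<32-3); WM=32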